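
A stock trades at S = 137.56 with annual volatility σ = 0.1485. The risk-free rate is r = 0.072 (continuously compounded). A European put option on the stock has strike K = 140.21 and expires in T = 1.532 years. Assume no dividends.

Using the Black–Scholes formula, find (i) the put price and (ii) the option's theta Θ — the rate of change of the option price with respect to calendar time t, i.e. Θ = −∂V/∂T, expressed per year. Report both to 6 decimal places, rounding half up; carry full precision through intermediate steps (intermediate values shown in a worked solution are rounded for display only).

σ√T = 0.1485·√1.532 = 0.183804
d₁ = (ln(S/K) + (r+σ²/2)T) / (σ√T) = (ln(137.56/140.21) + (0.072+0.1485²/2)·1.532) / 0.183804 = (-0.019081 + 0.127196) / 0.183804 = 0.588206
d₂ = d₁ − σ√T = 0.588206 − 0.183804 = 0.404402
e^{−rT} = e^{−0.072·1.532} = 0.895562
N(−d₁) = 0.278197,  N(−d₂) = 0.342959
Put price V = K·e^{−rT}·N(−d₂) − S·N(−d₁) = 43.064182 − 38.268762 = 4.795420
φ(d₁) = (1/√(2π))·e^{−d₁²/2} = 0.335568
Θ = −S·φ(d₁)·σ/(2√T) + r·K·e^{−rT}·N(−d₂) = −2.769104 + 3.100621 = 0.331517

price = 4.795420
Θ = 0.331517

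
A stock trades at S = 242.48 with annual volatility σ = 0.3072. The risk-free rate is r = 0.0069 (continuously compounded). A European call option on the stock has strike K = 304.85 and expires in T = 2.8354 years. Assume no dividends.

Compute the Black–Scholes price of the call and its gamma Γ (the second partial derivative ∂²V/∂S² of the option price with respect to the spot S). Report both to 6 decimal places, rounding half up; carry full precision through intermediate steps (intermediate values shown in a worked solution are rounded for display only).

σ√T = 0.3072·√2.8354 = 0.517283
d₁ = (ln(S/K) + (r+σ²/2)T) / (σ√T) = (ln(242.48/304.85) + (0.0069+0.3072²/2)·2.8354) / 0.517283 = (-0.228901 + 0.153355) / 0.517283 = -0.146043
d₂ = d₁ − σ√T = -0.146043 − 0.517283 = -0.663326
e^{−rT} = e^{−0.0069·2.8354} = 0.980626
N(d₁) = 0.441944,  N(d₂) = 0.253561
Call price V = S·N(d₁) − K·e^{−rT}·N(d₂) = 107.162549 − 75.800472 = 31.362076
φ(d₁) = (1/√(2π))·e^{−d₁²/2} = 0.394710
Γ = φ(d₁) / (S·σ·√T) = 0.003147

price = 31.362076
Γ = 0.003147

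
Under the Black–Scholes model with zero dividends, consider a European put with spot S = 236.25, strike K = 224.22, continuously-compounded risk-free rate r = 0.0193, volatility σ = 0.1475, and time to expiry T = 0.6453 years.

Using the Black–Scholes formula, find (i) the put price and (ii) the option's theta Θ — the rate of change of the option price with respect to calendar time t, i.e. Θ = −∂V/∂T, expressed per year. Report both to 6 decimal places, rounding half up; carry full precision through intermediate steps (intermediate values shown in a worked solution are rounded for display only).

price = 4.979825
Θ = -5.865532

σ√T = 0.1475·√0.6453 = 0.118488
d₁ = (ln(S/K) + (r+σ²/2)T) / (σ√T) = (ln(236.25/224.22) + (0.0193+0.1475²/2)·0.6453) / 0.118488 = (0.052263 + 0.019474) / 0.118488 = 0.605437
d₂ = d₁ − σ√T = 0.605437 − 0.118488 = 0.486950
e^{−rT} = e^{−0.0193·0.6453} = 0.987623
N(−d₁) = 0.272444,  N(−d₂) = 0.313147
Put price V = K·e^{−rT}·N(−d₂) − S·N(−d₁) = 69.344781 − 64.364955 = 4.979825
φ(d₁) = (1/√(2π))·e^{−d₁²/2} = 0.332134
Θ = −S·φ(d₁)·σ/(2√T) + r·K·e^{−rT}·N(−d₂) = −7.203886 + 1.338354 = -5.865532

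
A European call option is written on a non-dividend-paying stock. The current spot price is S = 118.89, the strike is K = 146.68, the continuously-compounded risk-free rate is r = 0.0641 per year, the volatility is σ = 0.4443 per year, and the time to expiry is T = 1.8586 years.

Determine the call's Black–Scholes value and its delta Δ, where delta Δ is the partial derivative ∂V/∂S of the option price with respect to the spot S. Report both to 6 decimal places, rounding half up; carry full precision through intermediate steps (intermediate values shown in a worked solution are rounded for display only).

price = 24.307672
Δ = 0.560705

σ√T = 0.4443·√1.8586 = 0.605716
d₁ = (ln(S/K) + (r+σ²/2)T) / (σ√T) = (ln(118.89/146.68) + (0.0641+0.4443²/2)·1.8586) / 0.605716 = (-0.210055 + 0.302582) / 0.605716 = 0.152758
d₂ = d₁ − σ√T = 0.152758 − 0.605716 = -0.452959
e^{−rT} = e^{−0.0641·1.8586} = 0.887687
N(d₁) = 0.560705,  N(d₂) = 0.325289
Call price V = S·N(d₁) − K·e^{−rT}·N(d₂) = 66.662249 − 42.354577 = 24.307672
Δ = N(d₁) = 0.560705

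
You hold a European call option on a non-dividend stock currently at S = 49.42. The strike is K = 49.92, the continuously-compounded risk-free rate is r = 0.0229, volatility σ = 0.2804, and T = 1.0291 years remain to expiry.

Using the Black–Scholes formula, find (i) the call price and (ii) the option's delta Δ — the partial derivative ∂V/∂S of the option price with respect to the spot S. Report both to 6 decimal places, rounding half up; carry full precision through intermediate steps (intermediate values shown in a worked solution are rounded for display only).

price = 5.889375
Δ = 0.575222

σ√T = 0.2804·√1.0291 = 0.284451
d₁ = (ln(S/K) + (r+σ²/2)T) / (σ√T) = (ln(49.42/49.92) + (0.0229+0.2804²/2)·1.0291) / 0.284451 = (-0.010067 + 0.064022) / 0.284451 = 0.189685
d₂ = d₁ − σ√T = 0.189685 − 0.284451 = -0.094766
e^{−rT} = e^{−0.0229·1.0291} = 0.976709
N(d₁) = 0.575222,  N(d₂) = 0.462250
Call price V = S·N(d₁) − K·e^{−rT}·N(d₂) = 28.427467 − 22.538091 = 5.889375
Δ = N(d₁) = 0.575222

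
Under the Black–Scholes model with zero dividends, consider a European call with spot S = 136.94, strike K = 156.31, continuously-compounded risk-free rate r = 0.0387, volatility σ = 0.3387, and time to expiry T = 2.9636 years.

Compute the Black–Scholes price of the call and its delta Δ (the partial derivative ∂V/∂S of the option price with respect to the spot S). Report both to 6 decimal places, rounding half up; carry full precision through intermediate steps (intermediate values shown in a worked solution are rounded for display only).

σ√T = 0.3387·√2.9636 = 0.583076
d₁ = (ln(S/K) + (r+σ²/2)T) / (σ√T) = (ln(136.94/156.31) + (0.0387+0.3387²/2)·2.9636) / 0.583076 = (-0.132298 + 0.284680) / 0.583076 = 0.261341
d₂ = d₁ − σ√T = 0.261341 − 0.583076 = -0.321735
e^{−rT} = e^{−0.0387·2.9636} = 0.891641
N(d₁) = 0.603085,  N(d₂) = 0.373827
Call price V = S·N(d₁) − K·e^{−rT}·N(d₂) = 82.586495 − 52.101167 = 30.485328
Δ = N(d₁) = 0.603085

price = 30.485328
Δ = 0.603085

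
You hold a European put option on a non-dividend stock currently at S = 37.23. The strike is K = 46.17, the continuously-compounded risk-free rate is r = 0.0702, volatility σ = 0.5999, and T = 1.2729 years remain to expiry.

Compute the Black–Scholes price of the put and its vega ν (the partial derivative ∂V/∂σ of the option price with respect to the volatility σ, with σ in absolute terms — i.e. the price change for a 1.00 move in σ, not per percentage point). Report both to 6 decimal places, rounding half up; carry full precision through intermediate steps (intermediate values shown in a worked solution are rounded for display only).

σ√T = 0.5999·√1.2729 = 0.676824
d₁ = (ln(S/K) + (r+σ²/2)T) / (σ√T) = (ln(37.23/46.17) + (0.0702+0.5999²/2)·1.2729) / 0.676824 = (-0.215215 + 0.318403) / 0.676824 = 0.152459
d₂ = d₁ − σ√T = 0.152459 − 0.676824 = -0.524366
e^{−rT} = e^{−0.0702·1.2729} = 0.914519
N(−d₁) = 0.439413,  N(−d₂) = 0.699988
Put price V = K·e^{−rT}·N(−d₂) − S·N(−d₁) = 29.555810 − 16.359328 = 13.196482
φ(d₁) = (1/√(2π))·e^{−d₁²/2} = 0.394333
ν = S·φ(d₁)·√T = 16.563532

price = 13.196482
ν = 16.563532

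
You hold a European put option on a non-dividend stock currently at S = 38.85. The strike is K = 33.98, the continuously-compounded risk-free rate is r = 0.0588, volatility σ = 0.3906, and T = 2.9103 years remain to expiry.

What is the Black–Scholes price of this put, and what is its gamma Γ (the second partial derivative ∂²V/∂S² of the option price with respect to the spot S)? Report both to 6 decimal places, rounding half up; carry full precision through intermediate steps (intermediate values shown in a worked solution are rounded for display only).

σ√T = 0.3906·√2.9103 = 0.666348
d₁ = (ln(S/K) + (r+σ²/2)T) / (σ√T) = (ln(38.85/33.98) + (0.0588+0.3906²/2)·2.9103) / 0.666348 = (0.133936 + 0.393135) / 0.666348 = 0.790985
d₂ = d₁ − σ√T = 0.790985 − 0.666348 = 0.124637
e^{−rT} = e^{−0.0588·2.9103} = 0.842716
N(−d₁) = 0.214476,  N(−d₂) = 0.450405
Put price V = K·e^{−rT}·N(−d₂) − S·N(−d₁) = 12.897574 − 8.332404 = 4.565170
φ(d₁) = (1/√(2π))·e^{−d₁²/2} = 0.291776
Γ = φ(d₁) / (S·σ·√T) = 0.011271

price = 4.565170
Γ = 0.011271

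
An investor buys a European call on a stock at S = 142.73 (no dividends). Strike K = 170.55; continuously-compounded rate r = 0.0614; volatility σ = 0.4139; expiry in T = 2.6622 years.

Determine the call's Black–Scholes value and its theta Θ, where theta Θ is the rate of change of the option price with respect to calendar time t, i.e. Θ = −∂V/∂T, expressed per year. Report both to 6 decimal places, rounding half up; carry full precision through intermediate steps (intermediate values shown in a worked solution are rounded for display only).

σ√T = 0.4139·√2.6622 = 0.675330
d₁ = (ln(S/K) + (r+σ²/2)T) / (σ√T) = (ln(142.73/170.55) + (0.0614+0.4139²/2)·2.6622) / 0.675330 = (-0.178074 + 0.391494) / 0.675330 = 0.316024
d₂ = d₁ − σ√T = 0.316024 − 0.675330 = -0.359306
e^{−rT} = e^{−0.0614·2.6622} = 0.849201
N(d₁) = 0.624008,  N(d₂) = 0.359683
Call price V = S·N(d₁) − K·e^{−rT}·N(d₂) = 89.064638 − 52.093381 = 36.971258
φ(d₁) = (1/√(2π))·e^{−d₁²/2} = 0.379510
Θ = −S·φ(d₁)·σ/(2√T) − r·K·e^{−rT}·N(d₂) = −6.870426 − 3.198534 = -10.068960

price = 36.971258
Θ = -10.068960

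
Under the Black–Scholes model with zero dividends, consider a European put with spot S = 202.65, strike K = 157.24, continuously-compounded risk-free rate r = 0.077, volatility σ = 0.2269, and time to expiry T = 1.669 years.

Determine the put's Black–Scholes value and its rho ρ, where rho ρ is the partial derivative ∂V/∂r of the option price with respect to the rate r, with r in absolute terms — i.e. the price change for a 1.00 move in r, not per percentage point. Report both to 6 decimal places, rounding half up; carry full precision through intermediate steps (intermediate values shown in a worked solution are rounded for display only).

price = 2.199078
ρ = -28.516656

σ√T = 0.2269·√1.669 = 0.293132
d₁ = (ln(S/K) + (r+σ²/2)T) / (σ√T) = (ln(202.65/157.24) + (0.077+0.2269²/2)·1.669) / 0.293132 = (0.253707 + 0.171476) / 0.293132 = 1.450485
d₂ = d₁ − σ√T = 1.450485 − 0.293132 = 1.157354
e^{−rT} = e^{−0.077·1.669} = 0.879402
N(−d₁) = 0.073462,  N(−d₂) = 0.123564
Put price V = K·e^{−rT}·N(−d₂) − S·N(−d₁) = 17.086073 − 14.886995 = 2.199078
ρ = −K·T·e^{−rT}·N(−d₂) = -28.516656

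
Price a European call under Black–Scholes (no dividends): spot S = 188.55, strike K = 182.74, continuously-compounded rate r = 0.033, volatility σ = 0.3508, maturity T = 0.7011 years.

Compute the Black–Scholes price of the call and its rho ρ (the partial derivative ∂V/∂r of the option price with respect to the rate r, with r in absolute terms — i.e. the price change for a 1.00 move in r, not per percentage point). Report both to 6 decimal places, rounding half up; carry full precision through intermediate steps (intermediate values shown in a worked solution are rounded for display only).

σ√T = 0.3508·√0.7011 = 0.293731
d₁ = (ln(S/K) + (r+σ²/2)T) / (σ√T) = (ln(188.55/182.74) + (0.033+0.3508²/2)·0.7011) / 0.293731 = (0.031299 + 0.066275) / 0.293731 = 0.332189
d₂ = d₁ − σ√T = 0.332189 − 0.293731 = 0.038458
e^{−rT} = e^{−0.033·0.7011} = 0.977129
N(d₁) = 0.630127,  N(d₂) = 0.515339
Call price V = S·N(d₁) − K·e^{−rT}·N(d₂) = 118.810369 − 92.019183 = 26.791185
ρ = K·T·e^{−rT}·N(d₂) = 64.514649

price = 26.791185
ρ = 64.514649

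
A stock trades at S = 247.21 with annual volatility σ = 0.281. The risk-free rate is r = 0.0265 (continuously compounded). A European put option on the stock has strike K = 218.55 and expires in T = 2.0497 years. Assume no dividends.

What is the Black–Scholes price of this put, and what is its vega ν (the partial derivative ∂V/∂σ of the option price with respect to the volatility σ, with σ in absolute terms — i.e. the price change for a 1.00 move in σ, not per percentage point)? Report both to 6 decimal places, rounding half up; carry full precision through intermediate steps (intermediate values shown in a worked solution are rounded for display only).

price = 19.509070
ν = 114.866114

σ√T = 0.281·√2.0497 = 0.402301
d₁ = (ln(S/K) + (r+σ²/2)T) / (σ√T) = (ln(247.21/218.55) + (0.0265+0.281²/2)·2.0497) / 0.402301 = (0.123223 + 0.135240) / 0.402301 = 0.642463
d₂ = d₁ − σ√T = 0.642463 − 0.402301 = 0.240161
e^{−rT} = e^{−0.0265·2.0497} = 0.947132
N(−d₁) = 0.260286,  N(−d₂) = 0.405103
Put price V = K·e^{−rT}·N(−d₂) − S·N(−d₁) = 83.854474 − 64.345404 = 19.509070
φ(d₁) = (1/√(2π))·e^{−d₁²/2} = 0.324549
ν = S·φ(d₁)·√T = 114.866114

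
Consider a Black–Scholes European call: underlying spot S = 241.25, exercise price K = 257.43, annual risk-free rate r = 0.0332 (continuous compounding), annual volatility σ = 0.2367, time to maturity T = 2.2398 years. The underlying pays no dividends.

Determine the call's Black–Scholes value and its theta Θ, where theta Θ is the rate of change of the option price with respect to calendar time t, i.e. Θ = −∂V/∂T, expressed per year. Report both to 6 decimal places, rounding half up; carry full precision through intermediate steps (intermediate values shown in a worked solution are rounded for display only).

price = 34.903381
Θ = -10.947230

σ√T = 0.2367·√2.2398 = 0.354244
d₁ = (ln(S/K) + (r+σ²/2)T) / (σ√T) = (ln(241.25/257.43) + (0.0332+0.2367²/2)·2.2398) / 0.354244 = (-0.064914 + 0.137106) / 0.354244 = 0.203791
d₂ = d₁ − σ√T = 0.203791 − 0.354244 = -0.150453
e^{−rT} = e^{−0.0332·2.2398} = 0.928336
N(d₁) = 0.580742,  N(d₂) = 0.440203
Call price V = S·N(d₁) − K·e^{−rT}·N(d₂) = 140.103901 − 105.200520 = 34.903381
φ(d₁) = (1/√(2π))·e^{−d₁²/2} = 0.390744
Θ = −S·φ(d₁)·σ/(2√T) − r·K·e^{−rT}·N(d₂) = −7.454573 − 3.492657 = -10.947230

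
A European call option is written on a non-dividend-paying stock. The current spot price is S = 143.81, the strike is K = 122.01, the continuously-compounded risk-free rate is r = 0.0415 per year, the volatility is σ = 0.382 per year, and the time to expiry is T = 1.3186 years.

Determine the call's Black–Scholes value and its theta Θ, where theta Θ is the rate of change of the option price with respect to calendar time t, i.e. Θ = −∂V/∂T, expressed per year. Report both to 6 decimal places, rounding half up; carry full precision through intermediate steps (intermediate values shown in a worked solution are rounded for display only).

σ√T = 0.382·√1.3186 = 0.438652
d₁ = (ln(S/K) + (r+σ²/2)T) / (σ√T) = (ln(143.81/122.01) + (0.0415+0.382²/2)·1.3186) / 0.438652 = (0.164390 + 0.150930) / 0.438652 = 0.718838
d₂ = d₁ − σ√T = 0.718838 − 0.438652 = 0.280186
e^{−rT} = e^{−0.0415·1.3186} = 0.946748
N(d₁) = 0.763880,  N(d₂) = 0.610333
Call price V = S·N(d₁) − K·e^{−rT}·N(d₂) = 109.853529 − 70.501220 = 39.352309
φ(d₁) = (1/√(2π))·e^{−d₁²/2} = 0.308109
Θ = −S·φ(d₁)·σ/(2√T) − r·K·e^{−rT}·N(d₂) = −7.370041 − 2.925801 = -10.295842

price = 39.352309
Θ = -10.295842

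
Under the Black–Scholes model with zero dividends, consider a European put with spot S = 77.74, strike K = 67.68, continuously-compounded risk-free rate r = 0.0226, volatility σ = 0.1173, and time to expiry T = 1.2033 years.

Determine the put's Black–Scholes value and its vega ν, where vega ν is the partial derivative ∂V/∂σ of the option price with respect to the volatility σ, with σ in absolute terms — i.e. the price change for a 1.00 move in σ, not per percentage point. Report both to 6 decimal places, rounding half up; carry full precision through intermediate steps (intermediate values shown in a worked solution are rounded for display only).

price = 0.429076
ν = 13.627602

σ√T = 0.1173·√1.2033 = 0.128672
d₁ = (ln(S/K) + (r+σ²/2)T) / (σ√T) = (ln(77.74/67.68) + (0.0226+0.1173²/2)·1.2033) / 0.128672 = (0.138579 + 0.035473) / 0.128672 = 1.352677
d₂ = d₁ − σ√T = 1.352677 − 0.128672 = 1.224005
e^{−rT} = e^{−0.0226·1.2033} = 0.973172
N(−d₁) = 0.088079,  N(−d₂) = 0.110475
Put price V = K·e^{−rT}·N(−d₂) − S·N(−d₁) = 7.276366 − 6.847290 = 0.429076
φ(d₁) = (1/√(2π))·e^{−d₁²/2} = 0.159804
ν = S·φ(d₁)·√T = 13.627602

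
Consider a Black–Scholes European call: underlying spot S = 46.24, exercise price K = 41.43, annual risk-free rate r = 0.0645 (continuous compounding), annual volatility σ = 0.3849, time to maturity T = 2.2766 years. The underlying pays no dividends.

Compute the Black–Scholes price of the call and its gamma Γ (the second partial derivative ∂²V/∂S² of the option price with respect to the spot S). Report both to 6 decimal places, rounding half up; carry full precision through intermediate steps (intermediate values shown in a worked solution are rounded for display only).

σ√T = 0.3849·√2.2766 = 0.580753
d₁ = (ln(S/K) + (r+σ²/2)T) / (σ√T) = (ln(46.24/41.43) + (0.0645+0.3849²/2)·2.2766) / 0.580753 = (0.109840 + 0.315478) / 0.580753 = 0.732356
d₂ = d₁ − σ√T = 0.732356 − 0.580753 = 0.151603
e^{−rT} = e^{−0.0645·2.2766} = 0.863432
N(d₁) = 0.768024,  N(d₂) = 0.560250
Call price V = S·N(d₁) − K·e^{−rT}·N(d₂) = 35.513441 − 20.041242 = 15.472199
φ(d₁) = (1/√(2π))·e^{−d₁²/2} = 0.305101
Γ = φ(d₁) / (S·σ·√T) = 0.011361

price = 15.472199
Γ = 0.011361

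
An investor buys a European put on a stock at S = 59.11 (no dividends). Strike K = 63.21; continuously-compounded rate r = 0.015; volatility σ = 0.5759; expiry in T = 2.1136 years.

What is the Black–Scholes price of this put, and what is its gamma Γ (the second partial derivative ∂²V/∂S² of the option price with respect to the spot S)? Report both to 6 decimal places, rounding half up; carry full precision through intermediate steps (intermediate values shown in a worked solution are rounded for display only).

price = 20.607226
Γ = 0.007510

σ√T = 0.5759·√2.1136 = 0.837256
d₁ = (ln(S/K) + (r+σ²/2)T) / (σ√T) = (ln(59.11/63.21) + (0.015+0.5759²/2)·2.1136) / 0.837256 = (-0.067062 + 0.382203) / 0.837256 = 0.376397
d₂ = d₁ − σ√T = 0.376397 − 0.837256 = -0.460859
e^{−rT} = e^{−0.015·2.1136} = 0.968793
N(−d₁) = 0.353311,  N(−d₂) = 0.677550
Put price V = K·e^{−rT}·N(−d₂) − S·N(−d₁) = 41.491435 − 20.884208 = 20.607226
φ(d₁) = (1/√(2π))·e^{−d₁²/2} = 0.371660
Γ = φ(d₁) / (S·σ·√T) = 0.007510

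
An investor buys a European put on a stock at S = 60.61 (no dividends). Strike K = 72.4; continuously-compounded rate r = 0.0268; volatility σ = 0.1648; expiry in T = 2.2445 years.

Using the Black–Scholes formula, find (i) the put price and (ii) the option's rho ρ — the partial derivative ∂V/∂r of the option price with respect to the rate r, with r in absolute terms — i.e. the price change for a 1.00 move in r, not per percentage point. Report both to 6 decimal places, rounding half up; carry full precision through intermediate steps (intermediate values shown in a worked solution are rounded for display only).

σ√T = 0.1648·√2.2445 = 0.246898
d₁ = (ln(S/K) + (r+σ²/2)T) / (σ√T) = (ln(60.61/72.4) + (0.0268+0.1648²/2)·2.2445) / 0.246898 = (-0.177746 + 0.090632) / 0.246898 = -0.352837
d₂ = d₁ − σ√T = -0.352837 − 0.246898 = -0.599734
e^{−rT} = e^{−0.0268·2.2445} = 0.941621
N(−d₁) = 0.637895,  N(−d₂) = 0.725658
Put price V = K·e^{−rT}·N(−d₂) − S·N(−d₁) = 49.470561 − 38.662790 = 10.807771
ρ = −K·T·e^{−rT}·N(−d₂) = -111.036674

price = 10.807771
ρ = -111.036674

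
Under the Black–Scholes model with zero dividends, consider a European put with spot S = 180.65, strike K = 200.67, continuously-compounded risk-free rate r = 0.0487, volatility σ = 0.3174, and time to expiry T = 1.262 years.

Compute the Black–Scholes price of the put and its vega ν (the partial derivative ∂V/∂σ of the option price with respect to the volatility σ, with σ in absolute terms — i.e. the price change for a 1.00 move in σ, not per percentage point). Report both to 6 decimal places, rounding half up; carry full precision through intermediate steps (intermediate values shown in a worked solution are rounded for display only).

σ√T = 0.3174·√1.262 = 0.356563
d₁ = (ln(S/K) + (r+σ²/2)T) / (σ√T) = (ln(180.65/200.67) + (0.0487+0.3174²/2)·1.262) / 0.356563 = (-0.105100 + 0.125028) / 0.356563 = 0.055888
d₂ = d₁ − σ√T = 0.055888 − 0.356563 = -0.300675
e^{−rT} = e^{−0.0487·1.262} = 0.940391
N(−d₁) = 0.477715,  N(−d₂) = 0.618169
Put price V = K·e^{−rT}·N(−d₂) − S·N(−d₁) = 116.653568 − 86.299275 = 30.354293
φ(d₁) = (1/√(2π))·e^{−d₁²/2} = 0.398320
ν = S·φ(d₁)·√T = 80.835001

price = 30.354293
ν = 80.835001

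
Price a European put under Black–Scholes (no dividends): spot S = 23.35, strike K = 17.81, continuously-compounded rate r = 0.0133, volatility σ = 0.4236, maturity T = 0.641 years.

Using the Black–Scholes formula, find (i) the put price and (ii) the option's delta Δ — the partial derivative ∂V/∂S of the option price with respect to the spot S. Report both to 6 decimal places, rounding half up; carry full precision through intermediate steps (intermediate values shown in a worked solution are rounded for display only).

price = 0.787006
Δ = -0.160282

σ√T = 0.4236·√0.641 = 0.339145
d₁ = (ln(S/K) + (r+σ²/2)T) / (σ√T) = (ln(23.35/17.81) + (0.0133+0.4236²/2)·0.641) / 0.339145 = (0.270837 + 0.066035) / 0.339145 = 0.993298
d₂ = d₁ − σ√T = 0.993298 − 0.339145 = 0.654153
e^{−rT} = e^{−0.0133·0.641} = 0.991511
N(−d₁) = 0.160282,  N(−d₂) = 0.256506
Put price V = K·e^{−rT}·N(−d₂) − S·N(−d₁) = 4.529599 − 3.742593 = 0.787006
Δ = −N(−d₁) = -0.160282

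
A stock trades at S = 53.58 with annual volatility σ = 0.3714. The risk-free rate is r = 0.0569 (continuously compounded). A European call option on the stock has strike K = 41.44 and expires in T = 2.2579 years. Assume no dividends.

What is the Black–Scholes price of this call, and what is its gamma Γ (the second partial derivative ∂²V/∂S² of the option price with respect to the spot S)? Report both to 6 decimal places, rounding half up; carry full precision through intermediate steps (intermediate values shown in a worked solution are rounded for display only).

price = 20.638765
Γ = 0.008338

σ√T = 0.3714·√2.2579 = 0.558077
d₁ = (ln(S/K) + (r+σ²/2)T) / (σ√T) = (ln(53.58/41.44) + (0.0569+0.3714²/2)·2.2579) / 0.558077 = (0.256929 + 0.284200) / 0.558077 = 0.969631
d₂ = d₁ − σ√T = 0.969631 − 0.558077 = 0.411554
e^{−rT} = e^{−0.0569·2.2579} = 0.879436
N(d₁) = 0.833885,  N(d₂) = 0.659667
Call price V = S·N(d₁) − K·e^{−rT}·N(d₂) = 44.679544 − 24.040779 = 20.638765
φ(d₁) = (1/√(2π))·e^{−d₁²/2} = 0.249317
Γ = φ(d₁) / (S·σ·√T) = 0.008338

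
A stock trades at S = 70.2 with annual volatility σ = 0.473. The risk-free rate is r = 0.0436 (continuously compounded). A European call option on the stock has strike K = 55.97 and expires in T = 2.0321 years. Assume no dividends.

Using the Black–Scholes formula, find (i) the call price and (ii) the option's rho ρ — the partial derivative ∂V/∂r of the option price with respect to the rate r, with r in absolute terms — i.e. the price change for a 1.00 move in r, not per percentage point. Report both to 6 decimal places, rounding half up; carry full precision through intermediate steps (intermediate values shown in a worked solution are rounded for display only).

price = 27.153065
ρ = 57.439524

σ√T = 0.473·√2.0321 = 0.674270
d₁ = (ln(S/K) + (r+σ²/2)T) / (σ√T) = (ln(70.2/55.97) + (0.0436+0.473²/2)·2.0321) / 0.674270 = (0.226532 + 0.315919) / 0.674270 = 0.804503
d₂ = d₁ − σ√T = 0.804503 − 0.674270 = 0.130233
e^{−rT} = e^{−0.0436·2.0321} = 0.915212
N(d₁) = 0.789447,  N(d₂) = 0.551809
Call price V = S·N(d₁) − K·e^{−rT}·N(d₂) = 55.419156 − 28.266091 = 27.153065
ρ = K·T·e^{−rT}·N(d₂) = 57.439524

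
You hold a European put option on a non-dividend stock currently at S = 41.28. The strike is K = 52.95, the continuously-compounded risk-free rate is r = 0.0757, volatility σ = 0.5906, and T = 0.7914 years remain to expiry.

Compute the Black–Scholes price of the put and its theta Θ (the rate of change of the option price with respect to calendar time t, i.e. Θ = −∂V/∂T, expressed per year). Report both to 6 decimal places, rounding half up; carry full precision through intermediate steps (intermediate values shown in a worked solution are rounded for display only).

σ√T = 0.5906·√0.7914 = 0.525402
d₁ = (ln(S/K) + (r+σ²/2)T) / (σ√T) = (ln(41.28/52.95) + (0.0757+0.5906²/2)·0.7914) / 0.525402 = (-0.248970 + 0.197932) / 0.525402 = -0.097140
d₂ = d₁ − σ√T = -0.097140 − 0.525402 = -0.622542
e^{−rT} = e^{−0.0757·0.7914} = 0.941850
N(−d₁) = 0.538692,  N(−d₂) = 0.733207
Put price V = K·e^{−rT}·N(−d₂) − S·N(−d₁) = 36.565751 − 22.237221 = 14.328530
φ(d₁) = (1/√(2π))·e^{−d₁²/2} = 0.397064
Θ = −S·φ(d₁)·σ/(2√T) + r·K·e^{−rT}·N(−d₂) = −5.440842 + 2.768027 = -2.672815

price = 14.328530
Θ = -2.672815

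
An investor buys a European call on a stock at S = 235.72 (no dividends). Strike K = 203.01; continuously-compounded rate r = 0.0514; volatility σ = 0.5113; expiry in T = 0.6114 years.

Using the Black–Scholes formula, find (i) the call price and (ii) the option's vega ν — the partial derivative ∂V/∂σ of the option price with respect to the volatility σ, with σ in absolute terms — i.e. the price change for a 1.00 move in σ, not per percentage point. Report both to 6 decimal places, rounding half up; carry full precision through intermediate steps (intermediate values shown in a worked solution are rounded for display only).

price = 57.141925
ν = 59.444509

σ√T = 0.5113·√0.6114 = 0.399796
d₁ = (ln(S/K) + (r+σ²/2)T) / (σ√T) = (ln(235.72/203.01) + (0.0514+0.5113²/2)·0.6114) / 0.399796 = (0.149389 + 0.111344) / 0.399796 = 0.652167
d₂ = d₁ − σ√T = 0.652167 − 0.399796 = 0.252371
e^{−rT} = e^{−0.0514·0.6114} = 0.969063
N(d₁) = 0.742853,  N(d₂) = 0.599623
Call price V = S·N(d₁) − K·e^{−rT}·N(d₂) = 175.105380 − 117.963455 = 57.141925
φ(d₁) = (1/√(2π))·e^{−d₁²/2} = 0.322517
ν = S·φ(d₁)·√T = 59.444509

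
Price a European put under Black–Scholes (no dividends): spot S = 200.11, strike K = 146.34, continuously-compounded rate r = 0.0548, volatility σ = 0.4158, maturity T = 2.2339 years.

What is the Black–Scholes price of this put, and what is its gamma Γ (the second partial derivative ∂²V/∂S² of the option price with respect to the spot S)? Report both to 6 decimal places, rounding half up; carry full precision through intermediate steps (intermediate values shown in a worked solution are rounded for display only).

price = 13.896696
Γ = 0.001924

σ√T = 0.4158·√2.2339 = 0.621465
d₁ = (ln(S/K) + (r+σ²/2)T) / (σ√T) = (ln(200.11/146.34) + (0.0548+0.4158²/2)·2.2339) / 0.621465 = (0.312935 + 0.315527) / 0.621465 = 1.011259
d₂ = d₁ − σ√T = 1.011259 − 0.621465 = 0.389794
e^{−rT} = e^{−0.0548·2.2339} = 0.884779
N(−d₁) = 0.155946,  N(−d₂) = 0.348344
Put price V = K·e^{−rT}·N(−d₂) − S·N(−d₁) = 45.103119 − 31.206423 = 13.896696
φ(d₁) = (1/√(2π))·e^{−d₁²/2} = 0.239247
Γ = φ(d₁) / (S·σ·√T) = 0.001924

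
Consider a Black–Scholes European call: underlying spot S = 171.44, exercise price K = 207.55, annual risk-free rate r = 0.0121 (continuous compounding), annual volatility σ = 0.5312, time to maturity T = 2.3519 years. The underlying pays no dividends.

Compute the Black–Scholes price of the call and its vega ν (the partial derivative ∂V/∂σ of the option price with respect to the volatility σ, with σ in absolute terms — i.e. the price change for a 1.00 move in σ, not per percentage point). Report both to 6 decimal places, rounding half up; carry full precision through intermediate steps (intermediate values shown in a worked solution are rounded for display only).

price = 44.965647
ν = 102.652793

σ√T = 0.5312·√2.3519 = 0.814643
d₁ = (ln(S/K) + (r+σ²/2)T) / (σ√T) = (ln(171.44/207.55) + (0.0121+0.5312²/2)·2.3519) / 0.814643 = (-0.191139 + 0.360280) / 0.814643 = 0.207626
d₂ = d₁ − σ√T = 0.207626 − 0.814643 = -0.607018
e^{−rT} = e^{−0.0121·2.3519} = 0.971943
N(d₁) = 0.582239,  N(d₂) = 0.271920
Call price V = S·N(d₁) − K·e^{−rT}·N(d₂) = 99.819123 − 54.853476 = 44.965647
φ(d₁) = (1/√(2π))·e^{−d₁²/2} = 0.390435
ν = S·φ(d₁)·√T = 102.652793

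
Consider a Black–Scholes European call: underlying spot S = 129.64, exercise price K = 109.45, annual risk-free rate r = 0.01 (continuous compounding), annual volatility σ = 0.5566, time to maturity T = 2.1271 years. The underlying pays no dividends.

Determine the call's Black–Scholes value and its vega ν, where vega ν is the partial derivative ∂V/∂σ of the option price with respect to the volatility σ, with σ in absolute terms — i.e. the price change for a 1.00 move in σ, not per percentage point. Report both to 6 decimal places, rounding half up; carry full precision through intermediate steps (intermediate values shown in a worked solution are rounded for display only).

σ√T = 0.5566·√2.1271 = 0.811778
d₁ = (ln(S/K) + (r+σ²/2)T) / (σ√T) = (ln(129.64/109.45) + (0.01+0.5566²/2)·2.1271) / 0.811778 = (0.169294 + 0.350763) / 0.811778 = 0.640639
d₂ = d₁ − σ√T = 0.640639 − 0.811778 = -0.171139
e^{−rT} = e^{−0.01·2.1271} = 0.978954
N(d₁) = 0.739121,  N(d₂) = 0.432057
Call price V = S·N(d₁) − K·e^{−rT}·N(d₂) = 95.819676 − 46.293400 = 49.526275
φ(d₁) = (1/√(2π))·e^{−d₁²/2} = 0.324929
ν = S·φ(d₁)·√T = 61.435863

price = 49.526275
ν = 61.435863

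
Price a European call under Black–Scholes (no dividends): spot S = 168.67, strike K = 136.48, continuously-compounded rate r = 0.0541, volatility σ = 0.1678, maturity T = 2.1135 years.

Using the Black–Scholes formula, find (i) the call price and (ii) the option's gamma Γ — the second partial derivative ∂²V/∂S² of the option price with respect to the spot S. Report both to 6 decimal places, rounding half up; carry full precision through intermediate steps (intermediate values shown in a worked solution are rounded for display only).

σ√T = 0.1678·√2.1135 = 0.243946
d₁ = (ln(S/K) + (r+σ²/2)T) / (σ√T) = (ln(168.67/136.48) + (0.0541+0.1678²/2)·2.1135) / 0.243946 = (0.211766 + 0.144095) / 0.243946 = 1.458772
d₂ = d₁ − σ√T = 1.458772 − 0.243946 = 1.214827
e^{−rT} = e^{−0.0541·2.1135} = 0.891954
N(d₁) = 0.927686,  N(d₂) = 0.887784
Call price V = S·N(d₁) − K·e^{−rT}·N(d₂) = 156.472814 − 108.073418 = 48.399396
φ(d₁) = (1/√(2π))·e^{−d₁²/2} = 0.137663
Γ = φ(d₁) / (S·σ·√T) = 0.003346

price = 48.399396
Γ = 0.003346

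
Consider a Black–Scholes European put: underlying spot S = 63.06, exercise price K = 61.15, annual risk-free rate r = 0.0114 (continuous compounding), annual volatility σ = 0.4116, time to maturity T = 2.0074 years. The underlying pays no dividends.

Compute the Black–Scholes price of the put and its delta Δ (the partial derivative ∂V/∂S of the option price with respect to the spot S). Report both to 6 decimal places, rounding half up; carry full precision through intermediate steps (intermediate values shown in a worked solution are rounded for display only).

price = 12.498994
Δ = -0.350650

σ√T = 0.4116·√2.0074 = 0.583166
d₁ = (ln(S/K) + (r+σ²/2)T) / (σ√T) = (ln(63.06/61.15) + (0.0114+0.4116²/2)·2.0074) / 0.583166 = (0.030757 + 0.192926) / 0.583166 = 0.383566
d₂ = d₁ − σ√T = 0.383566 − 0.583166 = -0.199600
e^{−rT} = e^{−0.0114·2.0074} = 0.977376
N(−d₁) = 0.350650,  N(−d₂) = 0.579103
Put price V = K·e^{−rT}·N(−d₂) − S·N(−d₁) = 34.610994 − 22.112000 = 12.498994
Δ = −N(−d₁) = -0.350650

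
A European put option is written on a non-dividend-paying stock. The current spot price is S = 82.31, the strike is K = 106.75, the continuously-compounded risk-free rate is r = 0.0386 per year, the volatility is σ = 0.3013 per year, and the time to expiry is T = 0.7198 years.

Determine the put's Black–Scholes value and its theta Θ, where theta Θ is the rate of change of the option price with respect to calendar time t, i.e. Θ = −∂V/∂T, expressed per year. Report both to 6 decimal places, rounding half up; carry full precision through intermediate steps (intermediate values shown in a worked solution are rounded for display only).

price = 23.840085
Θ = -0.893144

σ√T = 0.3013·√0.7198 = 0.255626
d₁ = (ln(S/K) + (r+σ²/2)T) / (σ√T) = (ln(82.31/106.75) + (0.0386+0.3013²/2)·0.7198) / 0.255626 = (-0.259997 + 0.060457) / 0.255626 = -0.780595
d₂ = d₁ − σ√T = -0.780595 − 0.255626 = -1.036221
e^{−rT} = e^{−0.0386·0.7198} = 0.972598
N(−d₁) = 0.782480,  N(−d₂) = 0.849951
Put price V = K·e^{−rT}·N(−d₂) − S·N(−d₁) = 88.245987 − 64.405903 = 23.840085
φ(d₁) = (1/√(2π))·e^{−d₁²/2} = 0.294168
Θ = −S·φ(d₁)·σ/(2√T) + r·K·e^{−rT}·N(−d₂) = −4.299439 + 3.406295 = -0.893144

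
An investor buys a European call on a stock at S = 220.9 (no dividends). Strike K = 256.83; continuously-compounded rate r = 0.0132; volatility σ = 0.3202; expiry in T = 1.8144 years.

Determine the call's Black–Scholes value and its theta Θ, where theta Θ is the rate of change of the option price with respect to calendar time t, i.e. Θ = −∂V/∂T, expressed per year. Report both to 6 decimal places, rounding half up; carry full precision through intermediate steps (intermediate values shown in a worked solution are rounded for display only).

price = 27.036540
Θ = -11.452583

σ√T = 0.3202·√1.8144 = 0.431308
d₁ = (ln(S/K) + (r+σ²/2)T) / (σ√T) = (ln(220.9/256.83) + (0.0132+0.3202²/2)·1.8144) / 0.431308 = (-0.150704 + 0.116964) / 0.431308 = -0.078229
d₂ = d₁ − σ√T = -0.078229 − 0.431308 = -0.509537
e^{−rT} = e^{−0.0132·1.8144} = 0.976334
N(d₁) = 0.468823,  N(d₂) = 0.305188
Call price V = S·N(d₁) − K·e^{−rT}·N(d₂) = 103.563001 − 76.526461 = 27.036540
φ(d₁) = (1/√(2π))·e^{−d₁²/2} = 0.397723
Θ = −S·φ(d₁)·σ/(2√T) − r·K·e^{−rT}·N(d₂) = −10.442433 − 1.010149 = -11.452583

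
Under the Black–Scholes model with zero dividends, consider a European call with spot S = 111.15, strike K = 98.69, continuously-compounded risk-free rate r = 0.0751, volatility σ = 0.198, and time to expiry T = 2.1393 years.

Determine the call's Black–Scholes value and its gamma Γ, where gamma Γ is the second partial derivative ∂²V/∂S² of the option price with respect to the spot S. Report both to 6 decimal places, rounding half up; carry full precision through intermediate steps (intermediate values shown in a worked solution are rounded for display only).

price = 29.581353
Γ = 0.006693

σ√T = 0.198·√2.1393 = 0.289602
d₁ = (ln(S/K) + (r+σ²/2)T) / (σ√T) = (ln(111.15/98.69) + (0.0751+0.198²/2)·2.1393) / 0.289602 = (0.118897 + 0.202596) / 0.289602 = 1.110121
d₂ = d₁ − σ√T = 1.110121 − 0.289602 = 0.820520
e^{−rT} = e^{−0.0751·2.1393} = 0.851580
N(d₁) = 0.866527,  N(d₂) = 0.794040
Call price V = S·N(d₁) − K·e^{−rT}·N(d₂) = 96.314437 − 66.733084 = 29.581353
φ(d₁) = (1/√(2π))·e^{−d₁²/2} = 0.215429
Γ = φ(d₁) / (S·σ·√T) = 0.006693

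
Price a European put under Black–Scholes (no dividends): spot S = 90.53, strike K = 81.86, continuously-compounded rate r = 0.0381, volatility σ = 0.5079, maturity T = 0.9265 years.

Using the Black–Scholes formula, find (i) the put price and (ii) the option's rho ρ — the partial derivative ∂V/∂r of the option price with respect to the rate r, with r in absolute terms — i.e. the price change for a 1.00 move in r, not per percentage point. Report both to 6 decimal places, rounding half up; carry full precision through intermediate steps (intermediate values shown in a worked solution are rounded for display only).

σ√T = 0.5079·√0.9265 = 0.488878
d₁ = (ln(S/K) + (r+σ²/2)T) / (σ√T) = (ln(90.53/81.86) + (0.0381+0.5079²/2)·0.9265) / 0.488878 = (0.100671 + 0.154801) / 0.488878 = 0.522567
d₂ = d₁ − σ√T = 0.522567 − 0.488878 = 0.033688
e^{−rT} = e^{−0.0381·0.9265} = 0.965316
N(−d₁) = 0.300638,  N(−d₂) = 0.486563
Put price V = K·e^{−rT}·N(−d₂) − S·N(−d₁) = 38.448582 − 27.216754 = 11.231828
ρ = −K·T·e^{−rT}·N(−d₂) = -35.622611

price = 11.231828
ρ = -35.622611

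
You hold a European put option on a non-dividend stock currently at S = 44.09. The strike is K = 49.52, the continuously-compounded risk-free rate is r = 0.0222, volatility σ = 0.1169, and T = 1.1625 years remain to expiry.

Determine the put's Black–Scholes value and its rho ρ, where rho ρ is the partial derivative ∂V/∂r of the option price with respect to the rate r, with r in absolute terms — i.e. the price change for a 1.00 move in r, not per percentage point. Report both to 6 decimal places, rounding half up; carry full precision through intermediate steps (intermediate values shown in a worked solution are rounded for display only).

price = 4.974866
ρ = -43.883296

σ√T = 0.1169·√1.1625 = 0.126041
d₁ = (ln(S/K) + (r+σ²/2)T) / (σ√T) = (ln(44.09/49.52) + (0.0222+0.1169²/2)·1.1625) / 0.126041 = (-0.116144 + 0.033751) / 0.126041 = -0.653701
d₂ = d₁ − σ√T = -0.653701 − 0.126041 = -0.779742
e^{−rT} = e^{−0.0222·1.1625} = 0.974523
N(−d₁) = 0.743348,  N(−d₂) = 0.782229
Put price V = K·e^{−rT}·N(−d₂) − S·N(−d₁) = 37.749072 − 32.774206 = 4.974866
ρ = −K·T·e^{−rT}·N(−d₂) = -43.883296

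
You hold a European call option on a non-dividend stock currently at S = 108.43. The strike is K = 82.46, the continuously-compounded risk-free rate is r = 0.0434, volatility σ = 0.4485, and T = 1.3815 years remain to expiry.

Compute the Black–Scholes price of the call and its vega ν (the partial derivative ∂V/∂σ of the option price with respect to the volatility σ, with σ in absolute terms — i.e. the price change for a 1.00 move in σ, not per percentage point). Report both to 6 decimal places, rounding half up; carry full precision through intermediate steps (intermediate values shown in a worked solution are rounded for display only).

price = 38.352345
ν = 34.012365

σ√T = 0.4485·√1.3815 = 0.527154
d₁ = (ln(S/K) + (r+σ²/2)T) / (σ√T) = (ln(108.43/82.46) + (0.0434+0.4485²/2)·1.3815) / 0.527154 = (0.273791 + 0.198903) / 0.527154 = 0.896691
d₂ = d₁ − σ√T = 0.896691 − 0.527154 = 0.369536
e^{−rT} = e^{−0.0434·1.3815} = 0.941805
N(d₁) = 0.815058,  N(d₂) = 0.644136
Call price V = S·N(d₁) − K·e^{−rT}·N(d₂) = 88.376739 − 50.024394 = 38.352345
φ(d₁) = (1/√(2π))·e^{−d₁²/2} = 0.266877
ν = S·φ(d₁)·√T = 34.012365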